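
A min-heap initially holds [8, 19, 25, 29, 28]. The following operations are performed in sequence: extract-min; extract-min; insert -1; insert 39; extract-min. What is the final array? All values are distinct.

extract-min → returns 8:
  remove root 8; move last element 28 to root → [28, 19, 25, 29]
  28 vs smaller child 19 at index 1, swap → [19, 28, 25, 29]
extract-min → returns 19:
  remove root 19; move last element 29 to root → [29, 28, 25]
  29 vs smaller child 25 at index 2, swap → [25, 28, 29]
insert -1:
  append -1 at index 3 → [25, 28, 29, -1]
  -1 < parent 28 at index 1, swap → [25, -1, 29, 28]
  -1 < parent 25 at index 0, swap → [-1, 25, 29, 28]
insert 39:
  append 39 at index 4 → [-1, 25, 29, 28, 39] (no swap needed)
extract-min → returns -1:
  remove root -1; move last element 39 to root → [39, 25, 29, 28]
  39 vs smaller child 25 at index 1, swap → [25, 39, 29, 28]
  39 vs only child 28 at index 3, swap → [25, 28, 29, 39]

[25, 28, 29, 39]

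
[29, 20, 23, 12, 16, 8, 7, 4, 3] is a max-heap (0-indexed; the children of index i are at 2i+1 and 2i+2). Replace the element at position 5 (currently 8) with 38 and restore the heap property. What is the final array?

[38, 20, 29, 12, 16, 23, 7, 4, 3]

set index 5 from 8 to 38 → [29, 20, 23, 12, 16, 38, 7, 4, 3]
38 > parent 23 at index 2, swap → [29, 20, 38, 12, 16, 23, 7, 4, 3]
38 > parent 29 at index 0, swap → [38, 20, 29, 12, 16, 23, 7, 4, 3]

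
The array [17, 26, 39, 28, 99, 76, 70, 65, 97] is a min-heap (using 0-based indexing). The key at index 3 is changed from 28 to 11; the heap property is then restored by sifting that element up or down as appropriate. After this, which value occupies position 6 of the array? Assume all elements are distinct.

70

set index 3 from 28 to 11 → [17, 26, 39, 11, 99, 76, 70, 65, 97]
11 < parent 26 at index 1, swap → [17, 11, 39, 26, 99, 76, 70, 65, 97]
11 < parent 17 at index 0, swap → [11, 17, 39, 26, 99, 76, 70, 65, 97]
resulting array: [11, 17, 39, 26, 99, 76, 70, 65, 97]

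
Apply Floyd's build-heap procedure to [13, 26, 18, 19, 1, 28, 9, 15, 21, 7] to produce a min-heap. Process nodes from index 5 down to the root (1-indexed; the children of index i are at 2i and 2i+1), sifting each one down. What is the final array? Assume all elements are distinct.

[1, 7, 9, 15, 13, 28, 18, 19, 21, 26]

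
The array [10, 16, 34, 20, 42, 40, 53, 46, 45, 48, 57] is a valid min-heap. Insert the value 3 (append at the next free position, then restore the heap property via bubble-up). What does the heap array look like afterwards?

[3, 16, 10, 20, 42, 34, 53, 46, 45, 48, 57, 40]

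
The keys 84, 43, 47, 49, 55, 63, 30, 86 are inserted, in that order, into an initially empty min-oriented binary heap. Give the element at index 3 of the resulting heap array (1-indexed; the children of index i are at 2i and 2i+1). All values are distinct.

43

Insert 84:
  append 84 at index 1 → [84] (no swap needed)
Insert 43:
  append 43 at index 2 → [84, 43]
  43 < parent 84 at index 1, swap → [43, 84]
Insert 47:
  append 47 at index 3 → [43, 84, 47] (no swap needed)
Insert 49:
  append 49 at index 4 → [43, 84, 47, 49]
  49 < parent 84 at index 2, swap → [43, 49, 47, 84]
Insert 55:
  append 55 at index 5 → [43, 49, 47, 84, 55] (no swap needed)
Insert 63:
  append 63 at index 6 → [43, 49, 47, 84, 55, 63] (no swap needed)
Insert 30:
  append 30 at index 7 → [43, 49, 47, 84, 55, 63, 30]
  30 < parent 47 at index 3, swap → [43, 49, 30, 84, 55, 63, 47]
  30 < parent 43 at index 1, swap → [30, 49, 43, 84, 55, 63, 47]
Insert 86:
  append 86 at index 8 → [30, 49, 43, 84, 55, 63, 47, 86] (no swap needed)
resulting array: [30, 49, 43, 84, 55, 63, 47, 86]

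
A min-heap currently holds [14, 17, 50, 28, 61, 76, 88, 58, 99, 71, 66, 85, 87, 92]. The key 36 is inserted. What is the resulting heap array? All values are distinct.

[14, 17, 36, 28, 61, 76, 50, 58, 99, 71, 66, 85, 87, 92, 88]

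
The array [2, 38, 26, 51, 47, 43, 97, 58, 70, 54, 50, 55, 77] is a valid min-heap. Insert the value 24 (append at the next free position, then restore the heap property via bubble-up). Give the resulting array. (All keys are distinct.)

append 24 at index 13 → [2, 38, 26, 51, 47, 43, 97, 58, 70, 54, 50, 55, 77, 24]
24 < parent 97 at index 6, swap → [2, 38, 26, 51, 47, 43, 24, 58, 70, 54, 50, 55, 77, 97]
24 < parent 26 at index 2, swap → [2, 38, 24, 51, 47, 43, 26, 58, 70, 54, 50, 55, 77, 97]

[2, 38, 24, 51, 47, 43, 26, 58, 70, 54, 50, 55, 77, 97]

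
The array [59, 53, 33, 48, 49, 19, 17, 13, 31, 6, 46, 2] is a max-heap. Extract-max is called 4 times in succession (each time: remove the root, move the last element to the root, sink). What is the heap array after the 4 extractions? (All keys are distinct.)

[46, 31, 33, 13, 6, 19, 17, 2]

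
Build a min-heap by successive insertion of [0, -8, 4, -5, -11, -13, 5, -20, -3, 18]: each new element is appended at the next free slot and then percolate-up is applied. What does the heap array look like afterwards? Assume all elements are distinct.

[-20, -13, -11, -8, -5, 4, 5, 0, -3, 18]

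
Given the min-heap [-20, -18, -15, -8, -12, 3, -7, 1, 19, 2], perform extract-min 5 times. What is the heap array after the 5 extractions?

extract-min #1 returns -20:
  remove root -20; move last element 2 to root → [2, -18, -15, -8, -12, 3, -7, 1, 19]
  2 vs smaller child -18 at index 1, swap → [-18, 2, -15, -8, -12, 3, -7, 1, 19]
  2 vs smaller child -12 at index 4, swap → [-18, -12, -15, -8, 2, 3, -7, 1, 19]
extract-min #2 returns -18:
  remove root -18; move last element 19 to root → [19, -12, -15, -8, 2, 3, -7, 1]
  19 vs smaller child -15 at index 2, swap → [-15, -12, 19, -8, 2, 3, -7, 1]
  19 vs smaller child -7 at index 6, swap → [-15, -12, -7, -8, 2, 3, 19, 1]
extract-min #3 returns -15:
  remove root -15; move last element 1 to root → [1, -12, -7, -8, 2, 3, 19]
  1 vs smaller child -12 at index 1, swap → [-12, 1, -7, -8, 2, 3, 19]
  1 vs smaller child -8 at index 3, swap → [-12, -8, -7, 1, 2, 3, 19]
extract-min #4 returns -12:
  remove root -12; move last element 19 to root → [19, -8, -7, 1, 2, 3]
  19 vs smaller child -8 at index 1, swap → [-8, 19, -7, 1, 2, 3]
  19 vs smaller child 1 at index 3, swap → [-8, 1, -7, 19, 2, 3]
extract-min #5 returns -8:
  remove root -8; move last element 3 to root → [3, 1, -7, 19, 2]
  3 vs smaller child -7 at index 2, swap → [-7, 1, 3, 19, 2]

[-7, 1, 3, 19, 2]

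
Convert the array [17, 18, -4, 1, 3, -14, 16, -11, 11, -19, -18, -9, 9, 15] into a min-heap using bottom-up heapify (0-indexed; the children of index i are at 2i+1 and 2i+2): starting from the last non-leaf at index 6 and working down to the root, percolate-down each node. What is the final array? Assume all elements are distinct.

sift down from index 6:
  16 vs only child 15 at index 13, swap → [17, 18, -4, 1, 3, -14, 15, -11, 11, -19, -18, -9, 9, 16]
sift down from index 5: already satisfies heap property
sift down from index 4:
  3 vs smaller child -19 at index 9, swap → [17, 18, -4, 1, -19, -14, 15, -11, 11, 3, -18, -9, 9, 16]
sift down from index 3:
  1 vs smaller child -11 at index 7, swap → [17, 18, -4, -11, -19, -14, 15, 1, 11, 3, -18, -9, 9, 16]
sift down from index 2:
  -4 vs smaller child -14 at index 5, swap → [17, 18, -14, -11, -19, -4, 15, 1, 11, 3, -18, -9, 9, 16]
  -4 vs smaller child -9 at index 11, swap → [17, 18, -14, -11, -19, -9, 15, 1, 11, 3, -18, -4, 9, 16]
sift down from index 1:
  18 vs smaller child -19 at index 4, swap → [17, -19, -14, -11, 18, -9, 15, 1, 11, 3, -18, -4, 9, 16]
  18 vs smaller child -18 at index 10, swap → [17, -19, -14, -11, -18, -9, 15, 1, 11, 3, 18, -4, 9, 16]
sift down from index 0:
  17 vs smaller child -19 at index 1, swap → [-19, 17, -14, -11, -18, -9, 15, 1, 11, 3, 18, -4, 9, 16]
  17 vs smaller child -18 at index 4, swap → [-19, -18, -14, -11, 17, -9, 15, 1, 11, 3, 18, -4, 9, 16]
  17 vs smaller child 3 at index 9, swap → [-19, -18, -14, -11, 3, -9, 15, 1, 11, 17, 18, -4, 9, 16]

[-19, -18, -14, -11, 3, -9, 15, 1, 11, 17, 18, -4, 9, 16]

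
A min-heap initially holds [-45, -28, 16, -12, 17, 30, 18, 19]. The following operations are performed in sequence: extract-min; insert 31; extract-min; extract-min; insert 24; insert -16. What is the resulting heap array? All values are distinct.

extract-min → returns -45:
  remove root -45; move last element 19 to root → [19, -28, 16, -12, 17, 30, 18]
  19 vs smaller child -28 at index 1, swap → [-28, 19, 16, -12, 17, 30, 18]
  19 vs smaller child -12 at index 3, swap → [-28, -12, 16, 19, 17, 30, 18]
insert 31:
  append 31 at index 7 → [-28, -12, 16, 19, 17, 30, 18, 31] (no swap needed)
extract-min → returns -28:
  remove root -28; move last element 31 to root → [31, -12, 16, 19, 17, 30, 18]
  31 vs smaller child -12 at index 1, swap → [-12, 31, 16, 19, 17, 30, 18]
  31 vs smaller child 17 at index 4, swap → [-12, 17, 16, 19, 31, 30, 18]
extract-min → returns -12:
  remove root -12; move last element 18 to root → [18, 17, 16, 19, 31, 30]
  18 vs smaller child 16 at index 2, swap → [16, 17, 18, 19, 31, 30]
insert 24:
  append 24 at index 6 → [16, 17, 18, 19, 31, 30, 24] (no swap needed)
insert -16:
  append -16 at index 7 → [16, 17, 18, 19, 31, 30, 24, -16]
  -16 < parent 19 at index 3, swap → [16, 17, 18, -16, 31, 30, 24, 19]
  -16 < parent 17 at index 1, swap → [16, -16, 18, 17, 31, 30, 24, 19]
  -16 < parent 16 at index 0, swap → [-16, 16, 18, 17, 31, 30, 24, 19]

[-16, 16, 18, 17, 31, 30, 24, 19]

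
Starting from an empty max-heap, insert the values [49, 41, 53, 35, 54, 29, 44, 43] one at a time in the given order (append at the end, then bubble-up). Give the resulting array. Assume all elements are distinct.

Insert 49:
  append 49 at index 0 → [49] (no swap needed)
Insert 41:
  append 41 at index 1 → [49, 41] (no swap needed)
Insert 53:
  append 53 at index 2 → [49, 41, 53]
  53 > parent 49 at index 0, swap → [53, 41, 49]
Insert 35:
  append 35 at index 3 → [53, 41, 49, 35] (no swap needed)
Insert 54:
  append 54 at index 4 → [53, 41, 49, 35, 54]
  54 > parent 41 at index 1, swap → [53, 54, 49, 35, 41]
  54 > parent 53 at index 0, swap → [54, 53, 49, 35, 41]
Insert 29:
  append 29 at index 5 → [54, 53, 49, 35, 41, 29] (no swap needed)
Insert 44:
  append 44 at index 6 → [54, 53, 49, 35, 41, 29, 44] (no swap needed)
Insert 43:
  append 43 at index 7 → [54, 53, 49, 35, 41, 29, 44, 43]
  43 > parent 35 at index 3, swap → [54, 53, 49, 43, 41, 29, 44, 35]

[54, 53, 49, 43, 41, 29, 44, 35]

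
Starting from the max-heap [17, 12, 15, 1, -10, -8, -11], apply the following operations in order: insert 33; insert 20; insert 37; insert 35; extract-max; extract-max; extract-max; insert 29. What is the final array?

insert 33:
  append 33 at index 7 → [17, 12, 15, 1, -10, -8, -11, 33]
  33 > parent 1 at index 3, swap → [17, 12, 15, 33, -10, -8, -11, 1]
  33 > parent 12 at index 1, swap → [17, 33, 15, 12, -10, -8, -11, 1]
  33 > parent 17 at index 0, swap → [33, 17, 15, 12, -10, -8, -11, 1]
insert 20:
  append 20 at index 8 → [33, 17, 15, 12, -10, -8, -11, 1, 20]
  20 > parent 12 at index 3, swap → [33, 17, 15, 20, -10, -8, -11, 1, 12]
  20 > parent 17 at index 1, swap → [33, 20, 15, 17, -10, -8, -11, 1, 12]
insert 37:
  append 37 at index 9 → [33, 20, 15, 17, -10, -8, -11, 1, 12, 37]
  37 > parent -10 at index 4, swap → [33, 20, 15, 17, 37, -8, -11, 1, 12, -10]
  37 > parent 20 at index 1, swap → [33, 37, 15, 17, 20, -8, -11, 1, 12, -10]
  37 > parent 33 at index 0, swap → [37, 33, 15, 17, 20, -8, -11, 1, 12, -10]
insert 35:
  append 35 at index 10 → [37, 33, 15, 17, 20, -8, -11, 1, 12, -10, 35]
  35 > parent 20 at index 4, swap → [37, 33, 15, 17, 35, -8, -11, 1, 12, -10, 20]
  35 > parent 33 at index 1, swap → [37, 35, 15, 17, 33, -8, -11, 1, 12, -10, 20]
extract-max → returns 37:
  remove root 37; move last element 20 to root → [20, 35, 15, 17, 33, -8, -11, 1, 12, -10]
  20 vs larger child 35 at index 1, swap → [35, 20, 15, 17, 33, -8, -11, 1, 12, -10]
  20 vs larger child 33 at index 4, swap → [35, 33, 15, 17, 20, -8, -11, 1, 12, -10]
extract-max → returns 35:
  remove root 35; move last element -10 to root → [-10, 33, 15, 17, 20, -8, -11, 1, 12]
  -10 vs larger child 33 at index 1, swap → [33, -10, 15, 17, 20, -8, -11, 1, 12]
  -10 vs larger child 20 at index 4, swap → [33, 20, 15, 17, -10, -8, -11, 1, 12]
extract-max → returns 33:
  remove root 33; move last element 12 to root → [12, 20, 15, 17, -10, -8, -11, 1]
  12 vs larger child 20 at index 1, swap → [20, 12, 15, 17, -10, -8, -11, 1]
  12 vs larger child 17 at index 3, swap → [20, 17, 15, 12, -10, -8, -11, 1]
insert 29:
  append 29 at index 8 → [20, 17, 15, 12, -10, -8, -11, 1, 29]
  29 > parent 12 at index 3, swap → [20, 17, 15, 29, -10, -8, -11, 1, 12]
  29 > parent 17 at index 1, swap → [20, 29, 15, 17, -10, -8, -11, 1, 12]
  29 > parent 20 at index 0, swap → [29, 20, 15, 17, -10, -8, -11, 1, 12]

[29, 20, 15, 17, -10, -8, -11, 1, 12]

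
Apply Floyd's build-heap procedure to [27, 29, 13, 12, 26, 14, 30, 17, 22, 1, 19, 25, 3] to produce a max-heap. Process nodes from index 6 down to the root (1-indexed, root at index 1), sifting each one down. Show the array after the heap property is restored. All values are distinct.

sift down from index 6:
  14 vs larger child 25 at index 12, swap → [27, 29, 13, 12, 26, 25, 30, 17, 22, 1, 19, 14, 3]
sift down from index 5: already satisfies heap property
sift down from index 4:
  12 vs larger child 22 at index 9, swap → [27, 29, 13, 22, 26, 25, 30, 17, 12, 1, 19, 14, 3]
sift down from index 3:
  13 vs larger child 30 at index 7, swap → [27, 29, 30, 22, 26, 25, 13, 17, 12, 1, 19, 14, 3]
sift down from index 2: already satisfies heap property
sift down from index 1:
  27 vs larger child 30 at index 3, swap → [30, 29, 27, 22, 26, 25, 13, 17, 12, 1, 19, 14, 3]

[30, 29, 27, 22, 26, 25, 13, 17, 12, 1, 19, 14, 3]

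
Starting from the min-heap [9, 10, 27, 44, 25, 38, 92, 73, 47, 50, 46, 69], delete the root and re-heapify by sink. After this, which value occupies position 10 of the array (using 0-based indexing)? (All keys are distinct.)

69

remove root 9; move last element 69 to root → [69, 10, 27, 44, 25, 38, 92, 73, 47, 50, 46]
69 vs smaller child 10 at index 1, swap → [10, 69, 27, 44, 25, 38, 92, 73, 47, 50, 46]
69 vs smaller child 25 at index 4, swap → [10, 25, 27, 44, 69, 38, 92, 73, 47, 50, 46]
69 vs smaller child 46 at index 10, swap → [10, 25, 27, 44, 46, 38, 92, 73, 47, 50, 69]
resulting array: [10, 25, 27, 44, 46, 38, 92, 73, 47, 50, 69]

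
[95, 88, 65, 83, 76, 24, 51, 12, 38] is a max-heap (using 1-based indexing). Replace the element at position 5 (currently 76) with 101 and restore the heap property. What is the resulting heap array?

set index 5 from 76 to 101 → [95, 88, 65, 83, 101, 24, 51, 12, 38]
101 > parent 88 at index 2, swap → [95, 101, 65, 83, 88, 24, 51, 12, 38]
101 > parent 95 at index 1, swap → [101, 95, 65, 83, 88, 24, 51, 12, 38]

[101, 95, 65, 83, 88, 24, 51, 12, 38]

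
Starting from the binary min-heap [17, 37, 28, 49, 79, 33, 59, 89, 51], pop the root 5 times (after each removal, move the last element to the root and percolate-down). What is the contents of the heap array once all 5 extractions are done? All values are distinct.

extract-min #1 returns 17:
  remove root 17; move last element 51 to root → [51, 37, 28, 49, 79, 33, 59, 89]
  51 vs smaller child 28 at index 2, swap → [28, 37, 51, 49, 79, 33, 59, 89]
  51 vs smaller child 33 at index 5, swap → [28, 37, 33, 49, 79, 51, 59, 89]
extract-min #2 returns 28:
  remove root 28; move last element 89 to root → [89, 37, 33, 49, 79, 51, 59]
  89 vs smaller child 33 at index 2, swap → [33, 37, 89, 49, 79, 51, 59]
  89 vs smaller child 51 at index 5, swap → [33, 37, 51, 49, 79, 89, 59]
extract-min #3 returns 33:
  remove root 33; move last element 59 to root → [59, 37, 51, 49, 79, 89]
  59 vs smaller child 37 at index 1, swap → [37, 59, 51, 49, 79, 89]
  59 vs smaller child 49 at index 3, swap → [37, 49, 51, 59, 79, 89]
extract-min #4 returns 37:
  remove root 37; move last element 89 to root → [89, 49, 51, 59, 79]
  89 vs smaller child 49 at index 1, swap → [49, 89, 51, 59, 79]
  89 vs smaller child 59 at index 3, swap → [49, 59, 51, 89, 79]
extract-min #5 returns 49:
  remove root 49; move last element 79 to root → [79, 59, 51, 89]
  79 vs smaller child 51 at index 2, swap → [51, 59, 79, 89]

[51, 59, 79, 89]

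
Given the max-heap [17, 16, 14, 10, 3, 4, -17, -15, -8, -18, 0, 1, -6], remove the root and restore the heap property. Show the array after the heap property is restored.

remove root 17; move last element -6 to root → [-6, 16, 14, 10, 3, 4, -17, -15, -8, -18, 0, 1]
-6 vs larger child 16 at index 1, swap → [16, -6, 14, 10, 3, 4, -17, -15, -8, -18, 0, 1]
-6 vs larger child 10 at index 3, swap → [16, 10, 14, -6, 3, 4, -17, -15, -8, -18, 0, 1]

[16, 10, 14, -6, 3, 4, -17, -15, -8, -18, 0, 1]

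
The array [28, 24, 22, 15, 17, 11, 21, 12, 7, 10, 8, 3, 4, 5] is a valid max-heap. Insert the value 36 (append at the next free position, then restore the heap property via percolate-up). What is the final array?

append 36 at index 14 → [28, 24, 22, 15, 17, 11, 21, 12, 7, 10, 8, 3, 4, 5, 36]
36 > parent 21 at index 6, swap → [28, 24, 22, 15, 17, 11, 36, 12, 7, 10, 8, 3, 4, 5, 21]
36 > parent 22 at index 2, swap → [28, 24, 36, 15, 17, 11, 22, 12, 7, 10, 8, 3, 4, 5, 21]
36 > parent 28 at index 0, swap → [36, 24, 28, 15, 17, 11, 22, 12, 7, 10, 8, 3, 4, 5, 21]

[36, 24, 28, 15, 17, 11, 22, 12, 7, 10, 8, 3, 4, 5, 21]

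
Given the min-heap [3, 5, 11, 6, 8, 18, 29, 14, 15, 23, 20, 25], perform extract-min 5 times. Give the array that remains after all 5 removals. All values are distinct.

extract-min #1 returns 3:
  remove root 3; move last element 25 to root → [25, 5, 11, 6, 8, 18, 29, 14, 15, 23, 20]
  25 vs smaller child 5 at index 1, swap → [5, 25, 11, 6, 8, 18, 29, 14, 15, 23, 20]
  25 vs smaller child 6 at index 3, swap → [5, 6, 11, 25, 8, 18, 29, 14, 15, 23, 20]
  25 vs smaller child 14 at index 7, swap → [5, 6, 11, 14, 8, 18, 29, 25, 15, 23, 20]
extract-min #2 returns 5:
  remove root 5; move last element 20 to root → [20, 6, 11, 14, 8, 18, 29, 25, 15, 23]
  20 vs smaller child 6 at index 1, swap → [6, 20, 11, 14, 8, 18, 29, 25, 15, 23]
  20 vs smaller child 8 at index 4, swap → [6, 8, 11, 14, 20, 18, 29, 25, 15, 23]
extract-min #3 returns 6:
  remove root 6; move last element 23 to root → [23, 8, 11, 14, 20, 18, 29, 25, 15]
  23 vs smaller child 8 at index 1, swap → [8, 23, 11, 14, 20, 18, 29, 25, 15]
  23 vs smaller child 14 at index 3, swap → [8, 14, 11, 23, 20, 18, 29, 25, 15]
  23 vs smaller child 15 at index 8, swap → [8, 14, 11, 15, 20, 18, 29, 25, 23]
extract-min #4 returns 8:
  remove root 8; move last element 23 to root → [23, 14, 11, 15, 20, 18, 29, 25]
  23 vs smaller child 11 at index 2, swap → [11, 14, 23, 15, 20, 18, 29, 25]
  23 vs smaller child 18 at index 5, swap → [11, 14, 18, 15, 20, 23, 29, 25]
extract-min #5 returns 11:
  remove root 11; move last element 25 to root → [25, 14, 18, 15, 20, 23, 29]
  25 vs smaller child 14 at index 1, swap → [14, 25, 18, 15, 20, 23, 29]
  25 vs smaller child 15 at index 3, swap → [14, 15, 18, 25, 20, 23, 29]

[14, 15, 18, 25, 20, 23, 29]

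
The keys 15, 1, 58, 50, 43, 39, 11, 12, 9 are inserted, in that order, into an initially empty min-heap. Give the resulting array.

[1, 9, 11, 12, 43, 58, 39, 50, 15]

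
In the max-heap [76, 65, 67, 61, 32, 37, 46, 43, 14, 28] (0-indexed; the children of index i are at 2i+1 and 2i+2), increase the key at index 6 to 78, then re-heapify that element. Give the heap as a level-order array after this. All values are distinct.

[78, 65, 76, 61, 32, 37, 67, 43, 14, 28]

set index 6 from 46 to 78 → [76, 65, 67, 61, 32, 37, 78, 43, 14, 28]
78 > parent 67 at index 2, swap → [76, 65, 78, 61, 32, 37, 67, 43, 14, 28]
78 > parent 76 at index 0, swap → [78, 65, 76, 61, 32, 37, 67, 43, 14, 28]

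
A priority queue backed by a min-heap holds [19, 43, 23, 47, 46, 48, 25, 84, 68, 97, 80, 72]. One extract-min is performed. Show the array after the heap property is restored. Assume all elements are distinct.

[23, 43, 25, 47, 46, 48, 72, 84, 68, 97, 80]

remove root 19; move last element 72 to root → [72, 43, 23, 47, 46, 48, 25, 84, 68, 97, 80]
72 vs smaller child 23 at index 2, swap → [23, 43, 72, 47, 46, 48, 25, 84, 68, 97, 80]
72 vs smaller child 25 at index 6, swap → [23, 43, 25, 47, 46, 48, 72, 84, 68, 97, 80]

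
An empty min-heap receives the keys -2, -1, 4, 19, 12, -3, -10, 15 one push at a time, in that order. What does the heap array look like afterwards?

Insert -2:
  append -2 at index 0 → [-2] (no swap needed)
Insert -1:
  append -1 at index 1 → [-2, -1] (no swap needed)
Insert 4:
  append 4 at index 2 → [-2, -1, 4] (no swap needed)
Insert 19:
  append 19 at index 3 → [-2, -1, 4, 19] (no swap needed)
Insert 12:
  append 12 at index 4 → [-2, -1, 4, 19, 12] (no swap needed)
Insert -3:
  append -3 at index 5 → [-2, -1, 4, 19, 12, -3]
  -3 < parent 4 at index 2, swap → [-2, -1, -3, 19, 12, 4]
  -3 < parent -2 at index 0, swap → [-3, -1, -2, 19, 12, 4]
Insert -10:
  append -10 at index 6 → [-3, -1, -2, 19, 12, 4, -10]
  -10 < parent -2 at index 2, swap → [-3, -1, -10, 19, 12, 4, -2]
  -10 < parent -3 at index 0, swap → [-10, -1, -3, 19, 12, 4, -2]
Insert 15:
  append 15 at index 7 → [-10, -1, -3, 19, 12, 4, -2, 15]
  15 < parent 19 at index 3, swap → [-10, -1, -3, 15, 12, 4, -2, 19]

[-10, -1, -3, 15, 12, 4, -2, 19]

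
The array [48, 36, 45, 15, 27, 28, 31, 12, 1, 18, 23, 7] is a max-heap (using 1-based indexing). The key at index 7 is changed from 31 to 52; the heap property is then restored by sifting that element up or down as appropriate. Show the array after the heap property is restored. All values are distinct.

set index 7 from 31 to 52 → [48, 36, 45, 15, 27, 28, 52, 12, 1, 18, 23, 7]
52 > parent 45 at index 3, swap → [48, 36, 52, 15, 27, 28, 45, 12, 1, 18, 23, 7]
52 > parent 48 at index 1, swap → [52, 36, 48, 15, 27, 28, 45, 12, 1, 18, 23, 7]

[52, 36, 48, 15, 27, 28, 45, 12, 1, 18, 23, 7]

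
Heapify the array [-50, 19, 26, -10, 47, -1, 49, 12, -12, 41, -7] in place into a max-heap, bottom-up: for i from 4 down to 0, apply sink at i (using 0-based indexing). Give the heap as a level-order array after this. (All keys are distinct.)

[49, 47, 26, 12, 41, -1, -50, -10, -12, 19, -7]

sift down from index 4: already satisfies heap property
sift down from index 3:
  -10 vs larger child 12 at index 7, swap → [-50, 19, 26, 12, 47, -1, 49, -10, -12, 41, -7]
sift down from index 2:
  26 vs larger child 49 at index 6, swap → [-50, 19, 49, 12, 47, -1, 26, -10, -12, 41, -7]
sift down from index 1:
  19 vs larger child 47 at index 4, swap → [-50, 47, 49, 12, 19, -1, 26, -10, -12, 41, -7]
  19 vs larger child 41 at index 9, swap → [-50, 47, 49, 12, 41, -1, 26, -10, -12, 19, -7]
sift down from index 0:
  -50 vs larger child 49 at index 2, swap → [49, 47, -50, 12, 41, -1, 26, -10, -12, 19, -7]
  -50 vs larger child 26 at index 6, swap → [49, 47, 26, 12, 41, -1, -50, -10, -12, 19, -7]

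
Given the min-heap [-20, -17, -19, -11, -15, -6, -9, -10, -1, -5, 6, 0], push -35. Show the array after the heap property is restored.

[-35, -17, -20, -11, -15, -19, -9, -10, -1, -5, 6, 0, -6]

append -35 at index 12 → [-20, -17, -19, -11, -15, -6, -9, -10, -1, -5, 6, 0, -35]
-35 < parent -6 at index 5, swap → [-20, -17, -19, -11, -15, -35, -9, -10, -1, -5, 6, 0, -6]
-35 < parent -19 at index 2, swap → [-20, -17, -35, -11, -15, -19, -9, -10, -1, -5, 6, 0, -6]
-35 < parent -20 at index 0, swap → [-35, -17, -20, -11, -15, -19, -9, -10, -1, -5, 6, 0, -6]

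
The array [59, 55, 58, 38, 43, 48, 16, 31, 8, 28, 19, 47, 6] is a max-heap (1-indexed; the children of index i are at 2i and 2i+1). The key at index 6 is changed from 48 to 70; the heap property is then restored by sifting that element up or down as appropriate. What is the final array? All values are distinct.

[70, 55, 59, 38, 43, 58, 16, 31, 8, 28, 19, 47, 6]

set index 6 from 48 to 70 → [59, 55, 58, 38, 43, 70, 16, 31, 8, 28, 19, 47, 6]
70 > parent 58 at index 3, swap → [59, 55, 70, 38, 43, 58, 16, 31, 8, 28, 19, 47, 6]
70 > parent 59 at index 1, swap → [70, 55, 59, 38, 43, 58, 16, 31, 8, 28, 19, 47, 6]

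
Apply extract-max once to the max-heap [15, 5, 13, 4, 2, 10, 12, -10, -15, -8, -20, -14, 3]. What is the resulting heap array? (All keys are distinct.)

remove root 15; move last element 3 to root → [3, 5, 13, 4, 2, 10, 12, -10, -15, -8, -20, -14]
3 vs larger child 13 at index 2, swap → [13, 5, 3, 4, 2, 10, 12, -10, -15, -8, -20, -14]
3 vs larger child 12 at index 6, swap → [13, 5, 12, 4, 2, 10, 3, -10, -15, -8, -20, -14]

[13, 5, 12, 4, 2, 10, 3, -10, -15, -8, -20, -14]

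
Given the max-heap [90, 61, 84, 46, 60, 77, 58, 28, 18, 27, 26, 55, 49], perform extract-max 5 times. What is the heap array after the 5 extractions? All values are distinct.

extract-max #1 returns 90:
  remove root 90; move last element 49 to root → [49, 61, 84, 46, 60, 77, 58, 28, 18, 27, 26, 55]
  49 vs larger child 84 at index 2, swap → [84, 61, 49, 46, 60, 77, 58, 28, 18, 27, 26, 55]
  49 vs larger child 77 at index 5, swap → [84, 61, 77, 46, 60, 49, 58, 28, 18, 27, 26, 55]
  49 vs only child 55 at index 11, swap → [84, 61, 77, 46, 60, 55, 58, 28, 18, 27, 26, 49]
extract-max #2 returns 84:
  remove root 84; move last element 49 to root → [49, 61, 77, 46, 60, 55, 58, 28, 18, 27, 26]
  49 vs larger child 77 at index 2, swap → [77, 61, 49, 46, 60, 55, 58, 28, 18, 27, 26]
  49 vs larger child 58 at index 6, swap → [77, 61, 58, 46, 60, 55, 49, 28, 18, 27, 26]
extract-max #3 returns 77:
  remove root 77; move last element 26 to root → [26, 61, 58, 46, 60, 55, 49, 28, 18, 27]
  26 vs larger child 61 at index 1, swap → [61, 26, 58, 46, 60, 55, 49, 28, 18, 27]
  26 vs larger child 60 at index 4, swap → [61, 60, 58, 46, 26, 55, 49, 28, 18, 27]
  26 vs only child 27 at index 9, swap → [61, 60, 58, 46, 27, 55, 49, 28, 18, 26]
extract-max #4 returns 61:
  remove root 61; move last element 26 to root → [26, 60, 58, 46, 27, 55, 49, 28, 18]
  26 vs larger child 60 at index 1, swap → [60, 26, 58, 46, 27, 55, 49, 28, 18]
  26 vs larger child 46 at index 3, swap → [60, 46, 58, 26, 27, 55, 49, 28, 18]
  26 vs larger child 28 at index 7, swap → [60, 46, 58, 28, 27, 55, 49, 26, 18]
extract-max #5 returns 60:
  remove root 60; move last element 18 to root → [18, 46, 58, 28, 27, 55, 49, 26]
  18 vs larger child 58 at index 2, swap → [58, 46, 18, 28, 27, 55, 49, 26]
  18 vs larger child 55 at index 5, swap → [58, 46, 55, 28, 27, 18, 49, 26]

[58, 46, 55, 28, 27, 18, 49, 26]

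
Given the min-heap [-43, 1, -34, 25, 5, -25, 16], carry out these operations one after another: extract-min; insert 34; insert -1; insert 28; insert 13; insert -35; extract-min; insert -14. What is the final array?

[-34, -14, -25, 1, -1, 16, 34, 25, 28, 13, 5]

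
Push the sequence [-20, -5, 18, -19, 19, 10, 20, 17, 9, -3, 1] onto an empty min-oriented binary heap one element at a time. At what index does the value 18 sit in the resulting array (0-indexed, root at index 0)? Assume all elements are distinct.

5

Insert -20:
  append -20 at index 0 → [-20] (no swap needed)
Insert -5:
  append -5 at index 1 → [-20, -5] (no swap needed)
Insert 18:
  append 18 at index 2 → [-20, -5, 18] (no swap needed)
Insert -19:
  append -19 at index 3 → [-20, -5, 18, -19]
  -19 < parent -5 at index 1, swap → [-20, -19, 18, -5]
Insert 19:
  append 19 at index 4 → [-20, -19, 18, -5, 19] (no swap needed)
Insert 10:
  append 10 at index 5 → [-20, -19, 18, -5, 19, 10]
  10 < parent 18 at index 2, swap → [-20, -19, 10, -5, 19, 18]
Insert 20:
  append 20 at index 6 → [-20, -19, 10, -5, 19, 18, 20] (no swap needed)
Insert 17:
  append 17 at index 7 → [-20, -19, 10, -5, 19, 18, 20, 17] (no swap needed)
Insert 9:
  append 9 at index 8 → [-20, -19, 10, -5, 19, 18, 20, 17, 9] (no swap needed)
Insert -3:
  append -3 at index 9 → [-20, -19, 10, -5, 19, 18, 20, 17, 9, -3]
  -3 < parent 19 at index 4, swap → [-20, -19, 10, -5, -3, 18, 20, 17, 9, 19]
Insert 1:
  append 1 at index 10 → [-20, -19, 10, -5, -3, 18, 20, 17, 9, 19, 1] (no swap needed)
resulting array: [-20, -19, 10, -5, -3, 18, 20, 17, 9, 19, 1]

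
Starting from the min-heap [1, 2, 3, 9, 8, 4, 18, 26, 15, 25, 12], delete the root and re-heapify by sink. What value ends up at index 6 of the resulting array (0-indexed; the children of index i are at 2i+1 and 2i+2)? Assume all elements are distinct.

remove root 1; move last element 12 to root → [12, 2, 3, 9, 8, 4, 18, 26, 15, 25]
12 vs smaller child 2 at index 1, swap → [2, 12, 3, 9, 8, 4, 18, 26, 15, 25]
12 vs smaller child 8 at index 4, swap → [2, 8, 3, 9, 12, 4, 18, 26, 15, 25]
resulting array: [2, 8, 3, 9, 12, 4, 18, 26, 15, 25]

18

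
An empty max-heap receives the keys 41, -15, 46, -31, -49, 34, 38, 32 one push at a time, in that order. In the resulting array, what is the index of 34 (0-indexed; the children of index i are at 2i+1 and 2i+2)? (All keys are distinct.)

5

Insert 41:
  append 41 at index 0 → [41] (no swap needed)
Insert -15:
  append -15 at index 1 → [41, -15] (no swap needed)
Insert 46:
  append 46 at index 2 → [41, -15, 46]
  46 > parent 41 at index 0, swap → [46, -15, 41]
Insert -31:
  append -31 at index 3 → [46, -15, 41, -31] (no swap needed)
Insert -49:
  append -49 at index 4 → [46, -15, 41, -31, -49] (no swap needed)
Insert 34:
  append 34 at index 5 → [46, -15, 41, -31, -49, 34] (no swap needed)
Insert 38:
  append 38 at index 6 → [46, -15, 41, -31, -49, 34, 38] (no swap needed)
Insert 32:
  append 32 at index 7 → [46, -15, 41, -31, -49, 34, 38, 32]
  32 > parent -31 at index 3, swap → [46, -15, 41, 32, -49, 34, 38, -31]
  32 > parent -15 at index 1, swap → [46, 32, 41, -15, -49, 34, 38, -31]
resulting array: [46, 32, 41, -15, -49, 34, 38, -31]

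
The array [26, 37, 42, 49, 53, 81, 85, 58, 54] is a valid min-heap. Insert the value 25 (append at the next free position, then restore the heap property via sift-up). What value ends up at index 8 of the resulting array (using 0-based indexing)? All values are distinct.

append 25 at index 9 → [26, 37, 42, 49, 53, 81, 85, 58, 54, 25]
25 < parent 53 at index 4, swap → [26, 37, 42, 49, 25, 81, 85, 58, 54, 53]
25 < parent 37 at index 1, swap → [26, 25, 42, 49, 37, 81, 85, 58, 54, 53]
25 < parent 26 at index 0, swap → [25, 26, 42, 49, 37, 81, 85, 58, 54, 53]
resulting array: [25, 26, 42, 49, 37, 81, 85, 58, 54, 53]

54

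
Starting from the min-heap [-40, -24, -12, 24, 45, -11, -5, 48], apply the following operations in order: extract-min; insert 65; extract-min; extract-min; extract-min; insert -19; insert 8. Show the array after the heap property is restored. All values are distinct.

[-19, 24, -5, 48, 45, 65, 8]

extract-min → returns -40:
  remove root -40; move last element 48 to root → [48, -24, -12, 24, 45, -11, -5]
  48 vs smaller child -24 at index 1, swap → [-24, 48, -12, 24, 45, -11, -5]
  48 vs smaller child 24 at index 3, swap → [-24, 24, -12, 48, 45, -11, -5]
insert 65:
  append 65 at index 7 → [-24, 24, -12, 48, 45, -11, -5, 65] (no swap needed)
extract-min → returns -24:
  remove root -24; move last element 65 to root → [65, 24, -12, 48, 45, -11, -5]
  65 vs smaller child -12 at index 2, swap → [-12, 24, 65, 48, 45, -11, -5]
  65 vs smaller child -11 at index 5, swap → [-12, 24, -11, 48, 45, 65, -5]
extract-min → returns -12:
  remove root -12; move last element -5 to root → [-5, 24, -11, 48, 45, 65]
  -5 vs smaller child -11 at index 2, swap → [-11, 24, -5, 48, 45, 65]
extract-min → returns -11:
  remove root -11; move last element 65 to root → [65, 24, -5, 48, 45]
  65 vs smaller child -5 at index 2, swap → [-5, 24, 65, 48, 45]
insert -19:
  append -19 at index 5 → [-5, 24, 65, 48, 45, -19]
  -19 < parent 65 at index 2, swap → [-5, 24, -19, 48, 45, 65]
  -19 < parent -5 at index 0, swap → [-19, 24, -5, 48, 45, 65]
insert 8:
  append 8 at index 6 → [-19, 24, -5, 48, 45, 65, 8] (no swap needed)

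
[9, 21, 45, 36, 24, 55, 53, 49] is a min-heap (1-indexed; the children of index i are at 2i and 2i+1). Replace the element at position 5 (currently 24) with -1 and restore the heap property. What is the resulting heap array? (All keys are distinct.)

set index 5 from 24 to -1 → [9, 21, 45, 36, -1, 55, 53, 49]
-1 < parent 21 at index 2, swap → [9, -1, 45, 36, 21, 55, 53, 49]
-1 < parent 9 at index 1, swap → [-1, 9, 45, 36, 21, 55, 53, 49]

[-1, 9, 45, 36, 21, 55, 53, 49]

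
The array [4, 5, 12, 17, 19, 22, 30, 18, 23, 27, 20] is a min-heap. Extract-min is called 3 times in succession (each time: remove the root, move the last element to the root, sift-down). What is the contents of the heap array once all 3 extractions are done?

extract-min #1 returns 4:
  remove root 4; move last element 20 to root → [20, 5, 12, 17, 19, 22, 30, 18, 23, 27]
  20 vs smaller child 5 at index 1, swap → [5, 20, 12, 17, 19, 22, 30, 18, 23, 27]
  20 vs smaller child 17 at index 3, swap → [5, 17, 12, 20, 19, 22, 30, 18, 23, 27]
  20 vs smaller child 18 at index 7, swap → [5, 17, 12, 18, 19, 22, 30, 20, 23, 27]
extract-min #2 returns 5:
  remove root 5; move last element 27 to root → [27, 17, 12, 18, 19, 22, 30, 20, 23]
  27 vs smaller child 12 at index 2, swap → [12, 17, 27, 18, 19, 22, 30, 20, 23]
  27 vs smaller child 22 at index 5, swap → [12, 17, 22, 18, 19, 27, 30, 20, 23]
extract-min #3 returns 12:
  remove root 12; move last element 23 to root → [23, 17, 22, 18, 19, 27, 30, 20]
  23 vs smaller child 17 at index 1, swap → [17, 23, 22, 18, 19, 27, 30, 20]
  23 vs smaller child 18 at index 3, swap → [17, 18, 22, 23, 19, 27, 30, 20]
  23 vs only child 20 at index 7, swap → [17, 18, 22, 20, 19, 27, 30, 23]

[17, 18, 22, 20, 19, 27, 30, 23]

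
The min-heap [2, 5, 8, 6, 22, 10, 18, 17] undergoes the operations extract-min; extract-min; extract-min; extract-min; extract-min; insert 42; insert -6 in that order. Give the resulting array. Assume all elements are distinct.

extract-min → returns 2:
  remove root 2; move last element 17 to root → [17, 5, 8, 6, 22, 10, 18]
  17 vs smaller child 5 at index 1, swap → [5, 17, 8, 6, 22, 10, 18]
  17 vs smaller child 6 at index 3, swap → [5, 6, 8, 17, 22, 10, 18]
extract-min → returns 5:
  remove root 5; move last element 18 to root → [18, 6, 8, 17, 22, 10]
  18 vs smaller child 6 at index 1, swap → [6, 18, 8, 17, 22, 10]
  18 vs smaller child 17 at index 3, swap → [6, 17, 8, 18, 22, 10]
extract-min → returns 6:
  remove root 6; move last element 10 to root → [10, 17, 8, 18, 22]
  10 vs smaller child 8 at index 2, swap → [8, 17, 10, 18, 22]
extract-min → returns 8:
  remove root 8; move last element 22 to root → [22, 17, 10, 18]
  22 vs smaller child 10 at index 2, swap → [10, 17, 22, 18]
extract-min → returns 10:
  remove root 10; move last element 18 to root → [18, 17, 22]
  18 vs smaller child 17 at index 1, swap → [17, 18, 22]
insert 42:
  append 42 at index 3 → [17, 18, 22, 42] (no swap needed)
insert -6:
  append -6 at index 4 → [17, 18, 22, 42, -6]
  -6 < parent 18 at index 1, swap → [17, -6, 22, 42, 18]
  -6 < parent 17 at index 0, swap → [-6, 17, 22, 42, 18]

[-6, 17, 22, 42, 18]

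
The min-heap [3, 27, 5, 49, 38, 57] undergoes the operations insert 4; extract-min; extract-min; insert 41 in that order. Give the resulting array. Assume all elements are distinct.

insert 4:
  append 4 at index 6 → [3, 27, 5, 49, 38, 57, 4]
  4 < parent 5 at index 2, swap → [3, 27, 4, 49, 38, 57, 5]
extract-min → returns 3:
  remove root 3; move last element 5 to root → [5, 27, 4, 49, 38, 57]
  5 vs smaller child 4 at index 2, swap → [4, 27, 5, 49, 38, 57]
extract-min → returns 4:
  remove root 4; move last element 57 to root → [57, 27, 5, 49, 38]
  57 vs smaller child 5 at index 2, swap → [5, 27, 57, 49, 38]
insert 41:
  append 41 at index 5 → [5, 27, 57, 49, 38, 41]
  41 < parent 57 at index 2, swap → [5, 27, 41, 49, 38, 57]

[5, 27, 41, 49, 38, 57]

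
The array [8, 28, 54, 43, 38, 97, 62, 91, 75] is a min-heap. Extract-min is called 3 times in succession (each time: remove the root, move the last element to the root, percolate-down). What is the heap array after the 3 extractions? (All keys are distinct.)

extract-min #1 returns 8:
  remove root 8; move last element 75 to root → [75, 28, 54, 43, 38, 97, 62, 91]
  75 vs smaller child 28 at index 1, swap → [28, 75, 54, 43, 38, 97, 62, 91]
  75 vs smaller child 38 at index 4, swap → [28, 38, 54, 43, 75, 97, 62, 91]
extract-min #2 returns 28:
  remove root 28; move last element 91 to root → [91, 38, 54, 43, 75, 97, 62]
  91 vs smaller child 38 at index 1, swap → [38, 91, 54, 43, 75, 97, 62]
  91 vs smaller child 43 at index 3, swap → [38, 43, 54, 91, 75, 97, 62]
extract-min #3 returns 38:
  remove root 38; move last element 62 to root → [62, 43, 54, 91, 75, 97]
  62 vs smaller child 43 at index 1, swap → [43, 62, 54, 91, 75, 97]

[43, 62, 54, 91, 75, 97]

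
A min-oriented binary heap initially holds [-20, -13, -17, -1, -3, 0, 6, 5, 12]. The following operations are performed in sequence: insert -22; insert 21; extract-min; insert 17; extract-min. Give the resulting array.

[-17, -13, 0, -1, -3, 17, 6, 5, 12, 21]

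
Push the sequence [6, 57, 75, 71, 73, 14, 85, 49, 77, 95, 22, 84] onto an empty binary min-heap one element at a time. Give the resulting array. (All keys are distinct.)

[6, 22, 14, 57, 49, 75, 85, 71, 77, 95, 73, 84]

Insert 6:
  append 6 at index 0 → [6] (no swap needed)
Insert 57:
  append 57 at index 1 → [6, 57] (no swap needed)
Insert 75:
  append 75 at index 2 → [6, 57, 75] (no swap needed)
Insert 71:
  append 71 at index 3 → [6, 57, 75, 71] (no swap needed)
Insert 73:
  append 73 at index 4 → [6, 57, 75, 71, 73] (no swap needed)
Insert 14:
  append 14 at index 5 → [6, 57, 75, 71, 73, 14]
  14 < parent 75 at index 2, swap → [6, 57, 14, 71, 73, 75]
Insert 85:
  append 85 at index 6 → [6, 57, 14, 71, 73, 75, 85] (no swap needed)
Insert 49:
  append 49 at index 7 → [6, 57, 14, 71, 73, 75, 85, 49]
  49 < parent 71 at index 3, swap → [6, 57, 14, 49, 73, 75, 85, 71]
  49 < parent 57 at index 1, swap → [6, 49, 14, 57, 73, 75, 85, 71]
Insert 77:
  append 77 at index 8 → [6, 49, 14, 57, 73, 75, 85, 71, 77] (no swap needed)
Insert 95:
  append 95 at index 9 → [6, 49, 14, 57, 73, 75, 85, 71, 77, 95] (no swap needed)
Insert 22:
  append 22 at index 10 → [6, 49, 14, 57, 73, 75, 85, 71, 77, 95, 22]
  22 < parent 73 at index 4, swap → [6, 49, 14, 57, 22, 75, 85, 71, 77, 95, 73]
  22 < parent 49 at index 1, swap → [6, 22, 14, 57, 49, 75, 85, 71, 77, 95, 73]
Insert 84:
  append 84 at index 11 → [6, 22, 14, 57, 49, 75, 85, 71, 77, 95, 73, 84] (no swap needed)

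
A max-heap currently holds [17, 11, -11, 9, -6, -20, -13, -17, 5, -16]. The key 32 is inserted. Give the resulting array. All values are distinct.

append 32 at index 10 → [17, 11, -11, 9, -6, -20, -13, -17, 5, -16, 32]
32 > parent -6 at index 4, swap → [17, 11, -11, 9, 32, -20, -13, -17, 5, -16, -6]
32 > parent 11 at index 1, swap → [17, 32, -11, 9, 11, -20, -13, -17, 5, -16, -6]
32 > parent 17 at index 0, swap → [32, 17, -11, 9, 11, -20, -13, -17, 5, -16, -6]

[32, 17, -11, 9, 11, -20, -13, -17, 5, -16, -6]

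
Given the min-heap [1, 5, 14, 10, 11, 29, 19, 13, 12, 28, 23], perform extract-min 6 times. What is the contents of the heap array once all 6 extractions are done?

extract-min #1 returns 1:
  remove root 1; move last element 23 to root → [23, 5, 14, 10, 11, 29, 19, 13, 12, 28]
  23 vs smaller child 5 at index 1, swap → [5, 23, 14, 10, 11, 29, 19, 13, 12, 28]
  23 vs smaller child 10 at index 3, swap → [5, 10, 14, 23, 11, 29, 19, 13, 12, 28]
  23 vs smaller child 12 at index 8, swap → [5, 10, 14, 12, 11, 29, 19, 13, 23, 28]
extract-min #2 returns 5:
  remove root 5; move last element 28 to root → [28, 10, 14, 12, 11, 29, 19, 13, 23]
  28 vs smaller child 10 at index 1, swap → [10, 28, 14, 12, 11, 29, 19, 13, 23]
  28 vs smaller child 11 at index 4, swap → [10, 11, 14, 12, 28, 29, 19, 13, 23]
extract-min #3 returns 10:
  remove root 10; move last element 23 to root → [23, 11, 14, 12, 28, 29, 19, 13]
  23 vs smaller child 11 at index 1, swap → [11, 23, 14, 12, 28, 29, 19, 13]
  23 vs smaller child 12 at index 3, swap → [11, 12, 14, 23, 28, 29, 19, 13]
  23 vs only child 13 at index 7, swap → [11, 12, 14, 13, 28, 29, 19, 23]
extract-min #4 returns 11:
  remove root 11; move last element 23 to root → [23, 12, 14, 13, 28, 29, 19]
  23 vs smaller child 12 at index 1, swap → [12, 23, 14, 13, 28, 29, 19]
  23 vs smaller child 13 at index 3, swap → [12, 13, 14, 23, 28, 29, 19]
extract-min #5 returns 12:
  remove root 12; move last element 19 to root → [19, 13, 14, 23, 28, 29]
  19 vs smaller child 13 at index 1, swap → [13, 19, 14, 23, 28, 29]
extract-min #6 returns 13:
  remove root 13; move last element 29 to root → [29, 19, 14, 23, 28]
  29 vs smaller child 14 at index 2, swap → [14, 19, 29, 23, 28]

[14, 19, 29, 23, 28]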